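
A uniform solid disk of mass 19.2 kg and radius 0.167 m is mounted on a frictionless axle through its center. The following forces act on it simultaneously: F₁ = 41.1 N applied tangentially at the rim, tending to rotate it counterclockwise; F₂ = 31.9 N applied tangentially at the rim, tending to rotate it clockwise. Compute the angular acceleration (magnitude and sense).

α ≈ 5.74 rad/s², counterclockwise

I = ½MR² = (1/2)(19.2)(0.167)² = 0.2677 kg·m².
Taking counterclockwise as positive: τ₁ = +(41.1)(0.167) = +6.864 N·m; τ₂ = −(31.9)(0.167) = −5.327 N·m.
Net torque τ = 1.536 N·m.
α = τ/I = 1.536/0.2677 = 5.739 rad/s².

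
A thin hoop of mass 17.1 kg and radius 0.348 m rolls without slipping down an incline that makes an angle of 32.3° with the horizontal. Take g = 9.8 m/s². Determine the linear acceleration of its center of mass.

Translation along the incline: Mg sinθ − f = Ma.
Rotation about the center: fR = Iα with I = MR². No-slip gives a = αR, so f = (I/R²)a = M a.
Substituting: Mg sinθ = (1 + 1.000)Ma, so a = g sinθ/(1 + 1.000) = (9.8) sin 32.3° / 2.000 = 2.618 m/s².

a ≈ 2.62 m/s²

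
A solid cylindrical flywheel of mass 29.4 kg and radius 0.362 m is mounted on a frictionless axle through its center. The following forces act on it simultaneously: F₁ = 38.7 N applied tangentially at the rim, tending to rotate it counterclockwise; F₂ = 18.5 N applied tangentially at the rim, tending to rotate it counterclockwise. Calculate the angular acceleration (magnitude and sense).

I = ½MR² = (1/2)(29.4)(0.362)² = 1.926 kg·m².
Taking counterclockwise as positive: τ₁ = +(38.7)(0.362) = +14.01 N·m; τ₂ = +(18.5)(0.362) = +6.697 N·m.
Net torque τ = 20.71 N·m.
α = τ/I = 20.71/1.926 = 10.75 rad/s².

α ≈ 10.7 rad/s², counterclockwise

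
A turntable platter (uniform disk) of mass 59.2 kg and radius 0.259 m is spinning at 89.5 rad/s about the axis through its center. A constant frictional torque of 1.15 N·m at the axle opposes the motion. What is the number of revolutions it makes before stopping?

I = ½MR² = (1/2)(59.2)(0.259)² = 1.986 kg·m².
The net torque has magnitude 1.15 N·m, opposing ω.
|α| = τ/I = 1.150/1.986 = 0.5792 rad/s² (deceleration).
ω² = ω₀² − 2|α|θ with ω = 0 ⇒ θ = ω₀²/(2|α|) = 6915 rad = 1101 rev.

≈ 1100 revolutions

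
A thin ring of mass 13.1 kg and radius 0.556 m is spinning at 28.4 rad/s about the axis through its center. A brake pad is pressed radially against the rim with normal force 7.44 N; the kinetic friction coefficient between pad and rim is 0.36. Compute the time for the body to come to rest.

I = MR² = (13.1)(0.556)² = 4.050 kg·m².
Friction force f = μN = (0.36)(7.44) = 2.678 N at the rim; torque magnitude τ = fR = 1.489 N·m, opposing ω.
|α| = τ/I = 1.489/4.050 = 0.3677 rad/s² (deceleration).
0 = ω₀ − |α|t ⇒ t = ω₀/|α| = 28.4/0.3677 = 77.23 s.

t ≈ 77.2 s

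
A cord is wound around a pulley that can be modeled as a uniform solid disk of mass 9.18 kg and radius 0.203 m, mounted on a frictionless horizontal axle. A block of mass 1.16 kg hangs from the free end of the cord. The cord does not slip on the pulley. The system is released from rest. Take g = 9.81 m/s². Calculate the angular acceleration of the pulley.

α ≈ 9.75 rad/s²

I = ½MR² = (1/2)(9.18)(0.203)² = 0.1891 kg·m².
Block: mg − T = ma. Pulley: TR = Iα. No-slip: a = αR, so T = (I/R²)a = 4.590·a.
Then mg = (m + 4.590)a, so a = (1.16)(9.81)/(1.16 + 4.590) = 1.979 m/s².
α = a/R = 1.979/0.203 = 9.749 rad/s².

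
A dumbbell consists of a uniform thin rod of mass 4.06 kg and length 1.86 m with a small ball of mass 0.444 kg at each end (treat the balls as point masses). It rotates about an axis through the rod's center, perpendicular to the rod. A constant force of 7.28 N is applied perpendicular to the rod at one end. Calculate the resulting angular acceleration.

α ≈ 3.49 rad/s²

I_rod = (1/12)ML² = (1/12)(4.06)(1.86)² = 1.170 kg·m².
I_balls = 2·m·(L/2)² = 2(0.444)(0.9300)² = 0.7680 kg·m².
Total I = 1.939 kg·m².
τ = F·(L/2) = (7.28)(0.930) = 6.770 N·m.
α = τ/I = 6.770/1.939 = 3.493 rad/s².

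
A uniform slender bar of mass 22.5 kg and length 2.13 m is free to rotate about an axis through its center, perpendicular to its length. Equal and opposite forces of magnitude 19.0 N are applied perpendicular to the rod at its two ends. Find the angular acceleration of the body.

α ≈ 4.76 rad/s²

I = (1/12)ML² = (1/12)(22.5)(2.13)² = 8.507 kg·m².
The couple gives τ = F·(L/2) + F·(L/2) = F L = (19.0)(2.13) = 40.47 N·m.
Newton's second law for rotation, τ = Iα, gives α = τ/I = 40.47/8.507 = 4.757 rad/s².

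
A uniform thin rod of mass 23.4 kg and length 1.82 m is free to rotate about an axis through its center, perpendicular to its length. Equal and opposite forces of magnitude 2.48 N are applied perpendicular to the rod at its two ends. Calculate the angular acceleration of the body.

α ≈ 0.699 rad/s²

I = (1/12)ML² = (1/12)(23.4)(1.82)² = 6.459 kg·m².
The couple gives τ = F·(L/2) + F·(L/2) = F L = (2.48)(1.82) = 4.514 N·m.
From τ = Iα: α = 4.514/6.459 = 0.6988 rad/s².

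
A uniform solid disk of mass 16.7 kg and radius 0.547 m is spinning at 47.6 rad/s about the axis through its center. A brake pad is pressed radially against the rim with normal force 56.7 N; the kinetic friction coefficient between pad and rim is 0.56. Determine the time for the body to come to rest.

t ≈ 6.85 s

I = ½MR² = (1/2)(16.7)(0.547)² = 2.498 kg·m².
Friction force f = μN = (0.56)(56.7) = 31.75 N at the rim; torque magnitude τ = fR = 17.37 N·m, opposing ω.
|α| = τ/I = 17.37/2.498 = 6.952 rad/s² (deceleration).
0 = ω₀ − |α|t ⇒ t = ω₀/|α| = 47.6/6.952 = 6.847 s.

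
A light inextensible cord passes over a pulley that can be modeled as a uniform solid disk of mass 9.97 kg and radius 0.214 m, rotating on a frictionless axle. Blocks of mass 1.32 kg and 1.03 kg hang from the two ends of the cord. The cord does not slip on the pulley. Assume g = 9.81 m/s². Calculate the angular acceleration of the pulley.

α ≈ 1.81 rad/s²

I = ½MR² = (1/2)(9.97)(0.214)² = 0.2283 kg·m².
Heavier block: m₁g − T₁ = m₁a. Lighter block: T₂ − m₂g = m₂a.
Pulley: (T₁ − T₂)R = Iα = I(a/R), so T₁ − T₂ = (I/R²)a = (1/2)M_p a = 4.985·a.
Adding the three: (m₁ − m₂)g = (m₁ + m₂ + 4.985)a, so a = (1.32 − 1.03)(9.81)/(1.32 + 1.03 + 4.985) = 0.3879 m/s².
α = a/R = 0.3879/0.214 = 1.812 rad/s².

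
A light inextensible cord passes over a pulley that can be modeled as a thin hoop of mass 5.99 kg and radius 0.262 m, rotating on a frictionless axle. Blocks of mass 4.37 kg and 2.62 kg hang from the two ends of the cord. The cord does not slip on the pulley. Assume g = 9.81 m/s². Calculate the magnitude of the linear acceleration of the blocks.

I = MR² = (5.99)(0.262)² = 0.4112 kg·m².
Heavier block: m₁g − T₁ = m₁a. Lighter block: T₂ − m₂g = m₂a.
Pulley: (T₁ − T₂)R = Iα = I(a/R), so T₁ − T₂ = (I/R²)a = 1·M_p a = 5.990·a.
Adding the three: (m₁ − m₂)g = (m₁ + m₂ + 5.990)a, so a = (4.37 − 2.62)(9.81)/(4.37 + 2.62 + 5.990) = 1.323 m/s².

a ≈ 1.32 m/s²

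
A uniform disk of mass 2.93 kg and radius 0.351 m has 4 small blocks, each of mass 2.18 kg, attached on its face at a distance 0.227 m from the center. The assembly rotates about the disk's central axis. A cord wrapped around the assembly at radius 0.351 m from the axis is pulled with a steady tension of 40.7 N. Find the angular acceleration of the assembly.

I_disk = ½MR² = ½(2.93)(0.351)² = 0.1805 kg·m².
I_blocks = 4·m·r² = 4(2.18)(0.227)² = 0.4493 kg·m².
Total I = 0.6298 kg·m².
τ = F r = (40.7)(0.351) = 14.29 N·m.
α = τ/I = 14.29/0.6298 = 22.68 rad/s².

α ≈ 22.7 rad/s²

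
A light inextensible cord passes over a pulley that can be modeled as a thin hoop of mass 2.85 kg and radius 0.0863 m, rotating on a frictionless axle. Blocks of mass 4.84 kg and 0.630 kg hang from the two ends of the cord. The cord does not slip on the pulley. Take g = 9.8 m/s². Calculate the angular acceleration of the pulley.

I = MR² = (2.85)(0.0863)² = 0.02123 kg·m².
Heavier block: m₁g − T₁ = m₁a. Lighter block: T₂ − m₂g = m₂a.
Pulley: (T₁ − T₂)R = Iα = I(a/R), so T₁ − T₂ = (I/R²)a = 1·M_p a = 2.850·a.
Adding the three: (m₁ − m₂)g = (m₁ + m₂ + 2.850)a, so a = (4.84 − 0.630)(9.8)/(4.84 + 0.630 + 2.850) = 4.959 m/s².
α = a/R = 4.959/0.0863 = 57.46 rad/s².

α ≈ 57.5 rad/s²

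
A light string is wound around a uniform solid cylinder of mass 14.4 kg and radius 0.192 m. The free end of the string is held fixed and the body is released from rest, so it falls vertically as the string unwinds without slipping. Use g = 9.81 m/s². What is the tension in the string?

Translation: Mg − T = Ma. Rotation about the center: TR = Iα with I = ½MR².
With a = αR: T = (I/R²)a = (1/2)M a, so Mg = (1 + 0.5000)Ma.
a = g/(1 + 0.5000) = 9.81/1.500 = 6.540 m/s².
T = 0.5000·M·a = (0.5000)(14.4)(6.540) = 47.09 N.

T ≈ 47.1 N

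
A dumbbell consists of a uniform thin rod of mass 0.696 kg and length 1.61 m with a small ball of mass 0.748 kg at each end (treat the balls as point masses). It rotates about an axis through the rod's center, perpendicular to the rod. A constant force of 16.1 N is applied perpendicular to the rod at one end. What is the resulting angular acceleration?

I_rod = (1/12)ML² = (1/12)(0.696)(1.61)² = 0.1503 kg·m².
I_balls = 2·m·(L/2)² = 2(0.748)(0.8050)² = 0.9694 kg·m².
Total I = 1.120 kg·m².
τ = F·(L/2) = (16.1)(0.805) = 12.96 N·m.
α = τ/I = 12.96/1.120 = 11.57 rad/s².

α ≈ 11.6 rad/s²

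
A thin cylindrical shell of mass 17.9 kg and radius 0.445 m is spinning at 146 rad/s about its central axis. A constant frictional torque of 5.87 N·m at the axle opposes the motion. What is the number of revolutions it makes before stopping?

≈ 1020 revolutions

I = MR² = (17.9)(0.445)² = 3.545 kg·m².
The net torque has magnitude 5.87 N·m, opposing ω.
|α| = τ/I = 5.870/3.545 = 1.656 rad/s² (deceleration).
ω² = ω₀² − 2|α|θ with ω = 0 ⇒ θ = ω₀²/(2|α|) = 6436 rad = 1024 rev.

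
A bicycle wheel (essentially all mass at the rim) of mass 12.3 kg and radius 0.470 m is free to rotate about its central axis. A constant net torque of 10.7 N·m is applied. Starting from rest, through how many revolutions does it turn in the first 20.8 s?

I = MR² = (12.3)(0.470)² = 2.717 kg·m².
α = τ/I = 10.7/2.717 = 3.938 rad/s².
θ = ½αt² = ½(3.938)(20.8)² = 851.9 rad.
Revolutions = θ/(2π) = 135.6.

≈ 136 revolutions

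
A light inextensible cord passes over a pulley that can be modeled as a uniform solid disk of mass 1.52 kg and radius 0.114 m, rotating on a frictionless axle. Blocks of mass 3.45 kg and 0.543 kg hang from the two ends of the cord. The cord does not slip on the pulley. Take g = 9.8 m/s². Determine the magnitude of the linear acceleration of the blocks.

a ≈ 5.99 m/s²

I = ½MR² = (1/2)(1.52)(0.114)² = 0.009877 kg·m².
Heavier block: m₁g − T₁ = m₁a. Lighter block: T₂ − m₂g = m₂a.
Pulley: (T₁ − T₂)R = Iα = I(a/R), so T₁ − T₂ = (I/R²)a = (1/2)M_p a = 0.7600·a.
Adding the three: (m₁ − m₂)g = (m₁ + m₂ + 0.7600)a, so a = (3.45 − 0.543)(9.8)/(3.45 + 0.543 + 0.7600) = 5.994 m/s².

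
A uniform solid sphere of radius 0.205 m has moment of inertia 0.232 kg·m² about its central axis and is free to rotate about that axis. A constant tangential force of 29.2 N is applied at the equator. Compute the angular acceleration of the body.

τ = F R = (29.2)(0.205) = 5.986 N·m.
From τ = Iα: α = 5.986/0.2320 = 25.80 rad/s².

α ≈ 25.8 rad/s²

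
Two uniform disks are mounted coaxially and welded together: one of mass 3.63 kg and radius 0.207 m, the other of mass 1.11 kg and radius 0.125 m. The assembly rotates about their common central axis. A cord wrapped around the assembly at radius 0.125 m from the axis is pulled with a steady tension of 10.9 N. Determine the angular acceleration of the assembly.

α ≈ 15.8 rad/s²

I = ½M₁R₁² + ½M₂R₂² = ½(3.63)(0.207)² + ½(1.11)(0.125)² = 0.08644 kg·m².
τ = F r = (10.9)(0.125) = 1.363 N·m.
α = τ/I = 1.363/0.08644 = 15.76 rad/s².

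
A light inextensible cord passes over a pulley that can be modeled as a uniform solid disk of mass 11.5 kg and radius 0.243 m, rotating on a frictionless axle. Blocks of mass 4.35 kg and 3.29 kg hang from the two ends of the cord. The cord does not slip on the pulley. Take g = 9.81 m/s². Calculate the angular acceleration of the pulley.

α ≈ 3.20 rad/s²

I = ½MR² = (1/2)(11.5)(0.243)² = 0.3395 kg·m².
Heavier block: m₁g − T₁ = m₁a. Lighter block: T₂ − m₂g = m₂a.
Pulley: (T₁ − T₂)R = Iα = I(a/R), so T₁ − T₂ = (I/R²)a = (1/2)M_p a = 5.750·a.
Adding the three: (m₁ − m₂)g = (m₁ + m₂ + 5.750)a, so a = (4.35 − 3.29)(9.81)/(4.35 + 3.29 + 5.750) = 0.7766 m/s².
α = a/R = 0.7766/0.243 = 3.196 rad/s².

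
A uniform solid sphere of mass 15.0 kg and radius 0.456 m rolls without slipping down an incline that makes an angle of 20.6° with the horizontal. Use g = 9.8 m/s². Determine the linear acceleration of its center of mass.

a ≈ 2.46 m/s²

Translation along the incline: Mg sinθ − f = Ma.
Rotation about the center: fR = Iα with I = (2/5)MR². No-slip gives a = αR, so f = (I/R²)a = (2/5)M a.
Substituting: Mg sinθ = (1 + 0.4000)Ma, so a = g sinθ/(1 + 0.4000) = (9.8) sin 20.6° / 1.400 = 2.463 m/s².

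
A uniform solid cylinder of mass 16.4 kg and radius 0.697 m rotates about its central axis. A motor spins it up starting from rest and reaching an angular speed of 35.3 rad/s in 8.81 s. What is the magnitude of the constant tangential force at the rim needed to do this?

F ≈ 22.9 N

I = ½MR² = (1/2)(16.4)(0.697)² = 3.984 kg·m².
α = Δω/Δt = (35.3 − 0)/8.81 = 4.007 rad/s².
The required torque is τ = Iα = (3.984)(4.007) = 15.96 N·m.
A tangential force at the rim gives τ = FR, so F = τ/R = 15.96/0.697 = 22.90 N.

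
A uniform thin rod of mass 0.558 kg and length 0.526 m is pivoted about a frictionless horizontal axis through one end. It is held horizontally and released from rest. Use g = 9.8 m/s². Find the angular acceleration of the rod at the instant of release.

About the pivot, I = (1/3)ML² = (1/3)(0.558)(0.526)² = 0.05146 kg·m².
The weight acts at the center, a distance L/2 = 0.2630 m from the pivot; τ = Mg(L/2) = 1.438 N·m.
α = τ/I = 1.438/0.05146 = 27.95 rad/s².

α ≈ 27.9 rad/s²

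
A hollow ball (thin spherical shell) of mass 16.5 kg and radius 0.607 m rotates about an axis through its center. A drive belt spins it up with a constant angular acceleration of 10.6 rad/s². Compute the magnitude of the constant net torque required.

τ ≈ 43.0 N·m

I = (2/3)MR² = (2/3)(16.5)(0.607)² = 4.053 kg·m².
τ = Iα = (4.053)(10.60) = 42.96 N·m.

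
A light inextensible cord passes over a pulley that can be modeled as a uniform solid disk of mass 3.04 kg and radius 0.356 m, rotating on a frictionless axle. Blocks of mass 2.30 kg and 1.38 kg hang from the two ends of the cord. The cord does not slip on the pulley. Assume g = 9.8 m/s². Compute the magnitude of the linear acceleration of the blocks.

I = ½MR² = (1/2)(3.04)(0.356)² = 0.1926 kg·m².
Heavier block: m₁g − T₁ = m₁a. Lighter block: T₂ − m₂g = m₂a.
Pulley: (T₁ − T₂)R = Iα = I(a/R), so T₁ − T₂ = (I/R²)a = (1/2)M_p a = 1.520·a.
Adding the three: (m₁ − m₂)g = (m₁ + m₂ + 1.520)a, so a = (2.30 − 1.38)(9.8)/(2.30 + 1.38 + 1.520) = 1.734 m/s².

a ≈ 1.73 m/s²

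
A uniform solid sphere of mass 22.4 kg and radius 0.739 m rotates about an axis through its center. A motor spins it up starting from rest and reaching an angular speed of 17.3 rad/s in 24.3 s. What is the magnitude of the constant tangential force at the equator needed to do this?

I = (2/5)MR² = (2/5)(22.4)(0.739)² = 4.893 kg·m².
α = Δω/Δt = (17.3 − 0)/24.3 = 0.7119 rad/s².
The required torque is τ = Iα = (4.893)(0.7119) = 3.484 N·m.
A tangential force at the equator gives τ = FR, so F = τ/R = 3.484/0.739 = 4.714 N.

F ≈ 4.71 N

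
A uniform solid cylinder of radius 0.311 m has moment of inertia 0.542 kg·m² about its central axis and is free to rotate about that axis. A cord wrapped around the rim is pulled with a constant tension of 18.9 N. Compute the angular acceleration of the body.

τ = F R = (18.9)(0.311) = 5.878 N·m.
From τ = Iα: α = 5.878/0.5420 = 10.84 rad/s².

α ≈ 10.8 rad/s²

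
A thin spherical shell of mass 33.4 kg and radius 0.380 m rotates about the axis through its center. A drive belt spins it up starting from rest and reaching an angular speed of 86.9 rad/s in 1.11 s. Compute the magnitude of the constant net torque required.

τ ≈ 252 N·m

I = (2/3)MR² = (2/3)(33.4)(0.380)² = 3.215 kg·m².
α = Δω/Δt = (86.9 − 0)/1.11 = 78.29 rad/s².
τ = Iα = (3.215)(78.29) = 251.7 N·m.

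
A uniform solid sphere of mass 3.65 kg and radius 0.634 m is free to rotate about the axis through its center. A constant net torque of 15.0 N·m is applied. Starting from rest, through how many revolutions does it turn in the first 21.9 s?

≈ 976 revolutions

I = (2/5)MR² = (2/5)(3.65)(0.634)² = 0.5869 kg·m².
α = τ/I = 15.0/0.5869 = 25.56 rad/s².
θ = ½αt² = ½(25.56)(21.9)² = 6129 rad.
Revolutions = θ/(2π) = 975.5.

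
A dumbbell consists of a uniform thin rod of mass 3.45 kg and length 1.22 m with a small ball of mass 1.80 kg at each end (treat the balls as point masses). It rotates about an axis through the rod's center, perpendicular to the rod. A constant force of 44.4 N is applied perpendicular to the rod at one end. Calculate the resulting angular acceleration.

α ≈ 15.3 rad/s²

I_rod = (1/12)ML² = (1/12)(3.45)(1.22)² = 0.4279 kg·m².
I_balls = 2·m·(L/2)² = 2(1.80)(0.6100)² = 1.340 kg·m².
Total I = 1.767 kg·m².
τ = F·(L/2) = (44.4)(0.610) = 27.08 N·m.
α = τ/I = 27.08/1.767 = 15.32 rad/s².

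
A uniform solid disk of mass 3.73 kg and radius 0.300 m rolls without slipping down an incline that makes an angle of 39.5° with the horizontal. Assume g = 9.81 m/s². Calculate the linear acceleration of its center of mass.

Translation along the incline: Mg sinθ − f = Ma.
Rotation about the center: fR = Iα with I = ½MR². No-slip gives a = αR, so f = (I/R²)a = (1/2)M a.
Substituting: Mg sinθ = (1 + 0.5000)Ma, so a = g sinθ/(1 + 0.5000) = (9.81) sin 39.5° / 1.500 = 4.160 m/s².

a ≈ 4.16 m/s²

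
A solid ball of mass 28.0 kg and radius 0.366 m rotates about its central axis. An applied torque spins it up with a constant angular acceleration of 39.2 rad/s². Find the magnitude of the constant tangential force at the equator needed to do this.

F ≈ 161 N

I = (2/5)MR² = (2/5)(28.0)(0.366)² = 1.500 kg·m².
The required torque is τ = Iα = (1.500)(39.20) = 58.81 N·m.
A tangential force at the equator gives τ = FR, so F = τ/R = 58.81/0.366 = 160.7 N.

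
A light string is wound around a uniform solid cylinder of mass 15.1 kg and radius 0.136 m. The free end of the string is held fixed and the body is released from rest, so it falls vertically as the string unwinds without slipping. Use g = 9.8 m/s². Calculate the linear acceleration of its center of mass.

a ≈ 6.53 m/s²

Translation: Mg − T = Ma. Rotation about the center: TR = Iα with I = ½MR².
With a = αR: T = (I/R²)a = (1/2)M a, so Mg = (1 + 0.5000)Ma.
a = g/(1 + 0.5000) = 9.8/1.500 = 6.533 m/s².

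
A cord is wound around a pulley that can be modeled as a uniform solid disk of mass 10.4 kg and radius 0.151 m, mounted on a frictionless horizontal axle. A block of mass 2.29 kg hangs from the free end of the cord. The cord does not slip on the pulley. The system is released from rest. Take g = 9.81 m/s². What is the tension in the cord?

T ≈ 15.6 N

I = ½MR² = (1/2)(10.4)(0.151)² = 0.1186 kg·m².
Block: mg − T = ma. Pulley: TR = Iα. No-slip: a = αR, so T = (I/R²)a = 5.200·a.
Then mg = (m + 5.200)a, so a = (2.29)(9.81)/(2.29 + 5.200) = 2.999 m/s².
T = 5.200·a = 15.60 N.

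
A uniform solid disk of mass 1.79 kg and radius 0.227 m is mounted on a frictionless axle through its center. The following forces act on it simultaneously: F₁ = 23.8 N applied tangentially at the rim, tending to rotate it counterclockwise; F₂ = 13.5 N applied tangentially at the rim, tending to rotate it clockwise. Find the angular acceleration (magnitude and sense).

α ≈ 50.7 rad/s², counterclockwise

I = ½MR² = (1/2)(1.79)(0.227)² = 0.04612 kg·m².
Taking counterclockwise as positive: τ₁ = +(23.8)(0.227) = +5.403 N·m; τ₂ = −(13.5)(0.227) = −3.065 N·m.
Net torque τ = 2.338 N·m.
α = τ/I = 2.338/0.04612 = 50.70 rad/s².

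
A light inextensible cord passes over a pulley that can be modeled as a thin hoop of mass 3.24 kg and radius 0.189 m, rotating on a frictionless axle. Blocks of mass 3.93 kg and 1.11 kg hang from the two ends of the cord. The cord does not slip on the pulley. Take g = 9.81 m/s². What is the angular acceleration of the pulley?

α ≈ 17.7 rad/s²

I = MR² = (3.24)(0.189)² = 0.1157 kg·m².
Heavier block: m₁g − T₁ = m₁a. Lighter block: T₂ − m₂g = m₂a.
Pulley: (T₁ − T₂)R = Iα = I(a/R), so T₁ − T₂ = (I/R²)a = 1·M_p a = 3.240·a.
Adding the three: (m₁ − m₂)g = (m₁ + m₂ + 3.240)a, so a = (3.93 − 1.11)(9.81)/(3.93 + 1.11 + 3.240) = 3.341 m/s².
α = a/R = 3.341/0.189 = 17.68 rad/s².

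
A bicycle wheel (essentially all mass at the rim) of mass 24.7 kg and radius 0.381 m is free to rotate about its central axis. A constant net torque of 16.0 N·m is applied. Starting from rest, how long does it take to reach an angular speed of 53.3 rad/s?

t ≈ 11.9 s

I = MR² = (24.7)(0.381)² = 3.585 kg·m².
α = τ/I = 16.0/3.585 = 4.462 rad/s².
ω = αt ⇒ t = ω/α = 53.3/4.462 = 11.94 s.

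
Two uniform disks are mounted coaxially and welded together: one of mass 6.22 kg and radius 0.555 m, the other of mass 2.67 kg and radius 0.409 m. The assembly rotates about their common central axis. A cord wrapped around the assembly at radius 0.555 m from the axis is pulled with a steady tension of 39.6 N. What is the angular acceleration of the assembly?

I = ½M₁R₁² + ½M₂R₂² = ½(6.22)(0.555)² + ½(2.67)(0.409)² = 1.181 kg·m².
τ = F r = (39.6)(0.555) = 21.98 N·m.
α = τ/I = 21.98/1.181 = 18.61 rad/s².

α ≈ 18.6 rad/s²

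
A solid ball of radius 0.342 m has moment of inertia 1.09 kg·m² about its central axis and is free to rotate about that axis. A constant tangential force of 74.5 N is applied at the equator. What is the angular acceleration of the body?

τ = F R = (74.5)(0.342) = 25.48 N·m.
From τ = Iα: α = 25.48/1.090 = 23.38 rad/s².

α ≈ 23.4 rad/s²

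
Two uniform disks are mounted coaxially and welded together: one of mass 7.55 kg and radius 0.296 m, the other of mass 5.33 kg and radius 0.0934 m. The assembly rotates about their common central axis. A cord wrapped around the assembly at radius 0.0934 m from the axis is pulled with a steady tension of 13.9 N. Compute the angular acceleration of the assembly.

α ≈ 3.67 rad/s²

I = ½M₁R₁² + ½M₂R₂² = ½(7.55)(0.296)² + ½(5.33)(0.0934)² = 0.3540 kg·m².
τ = F r = (13.9)(0.0934) = 1.298 N·m.
α = τ/I = 1.298/0.3540 = 3.667 rad/s².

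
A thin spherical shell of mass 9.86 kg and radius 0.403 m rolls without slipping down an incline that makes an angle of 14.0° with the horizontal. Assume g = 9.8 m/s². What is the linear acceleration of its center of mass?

a ≈ 1.42 m/s²

Translation along the incline: Mg sinθ − f = Ma.
Rotation about the center: fR = Iα with I = (2/3)MR². No-slip gives a = αR, so f = (I/R²)a = (2/3)M a.
Substituting: Mg sinθ = (1 + 0.6667)Ma, so a = g sinθ/(1 + 0.6667) = (9.8) sin 14.0° / 1.667 = 1.423 m/s².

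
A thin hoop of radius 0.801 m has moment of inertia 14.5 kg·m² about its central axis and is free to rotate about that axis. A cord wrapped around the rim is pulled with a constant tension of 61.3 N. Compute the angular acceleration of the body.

τ = F R = (61.3)(0.801) = 49.10 N·m.
Newton's second law for rotation, τ = Iα, gives α = τ/I = 49.10/14.50 = 3.386 rad/s².

α ≈ 3.39 rad/s²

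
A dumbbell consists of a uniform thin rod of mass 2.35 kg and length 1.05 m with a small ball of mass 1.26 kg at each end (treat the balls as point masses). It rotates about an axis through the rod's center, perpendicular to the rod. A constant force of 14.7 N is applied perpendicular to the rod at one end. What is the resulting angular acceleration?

I_rod = (1/12)ML² = (1/12)(2.35)(1.05)² = 0.2159 kg·m².
I_balls = 2·m·(L/2)² = 2(1.26)(0.5250)² = 0.6946 kg·m².
Total I = 0.9105 kg·m².
τ = F·(L/2) = (14.7)(0.525) = 7.718 N·m.
α = τ/I = 7.718/0.9105 = 8.476 rad/s².

α ≈ 8.48 rad/s²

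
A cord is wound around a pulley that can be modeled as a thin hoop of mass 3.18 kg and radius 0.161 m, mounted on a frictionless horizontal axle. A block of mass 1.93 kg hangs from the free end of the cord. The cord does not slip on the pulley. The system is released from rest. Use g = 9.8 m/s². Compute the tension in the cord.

I = MR² = (3.18)(0.161)² = 0.08243 kg·m².
Block: mg − T = ma. Pulley: TR = Iα. No-slip: a = αR, so T = (I/R²)a = 3.180·a.
Then mg = (m + 3.180)a, so a = (1.93)(9.8)/(1.93 + 3.180) = 3.701 m/s².
T = 3.180·a = 11.77 N.

T ≈ 11.8 N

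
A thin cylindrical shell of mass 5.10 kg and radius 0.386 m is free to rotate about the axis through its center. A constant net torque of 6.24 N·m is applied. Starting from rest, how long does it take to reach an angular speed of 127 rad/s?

I = MR² = (5.10)(0.386)² = 0.7599 kg·m².
α = τ/I = 6.24/0.7599 = 8.212 rad/s².
ω = αt ⇒ t = ω/α = 127/8.212 = 15.47 s.

t ≈ 15.5 s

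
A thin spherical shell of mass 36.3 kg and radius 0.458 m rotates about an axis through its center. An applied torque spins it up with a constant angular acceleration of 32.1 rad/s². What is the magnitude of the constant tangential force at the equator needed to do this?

I = (2/3)MR² = (2/3)(36.3)(0.458)² = 5.076 kg·m².
The required torque is τ = Iα = (5.076)(32.10) = 162.9 N·m.
A tangential force at the equator gives τ = FR, so F = τ/R = 162.9/0.458 = 355.8 N.

F ≈ 356 N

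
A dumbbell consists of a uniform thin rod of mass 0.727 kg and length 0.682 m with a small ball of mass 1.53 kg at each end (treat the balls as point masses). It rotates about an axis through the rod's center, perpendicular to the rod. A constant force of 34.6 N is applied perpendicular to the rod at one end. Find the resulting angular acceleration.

I_rod = (1/12)ML² = (1/12)(0.727)(0.682)² = 0.02818 kg·m².
I_balls = 2·m·(L/2)² = 2(1.53)(0.3410)² = 0.3558 kg·m².
Total I = 0.3840 kg·m².
τ = F·(L/2) = (34.6)(0.341) = 11.80 N·m.
α = τ/I = 11.80/0.3840 = 30.73 rad/s².

α ≈ 30.7 rad/s²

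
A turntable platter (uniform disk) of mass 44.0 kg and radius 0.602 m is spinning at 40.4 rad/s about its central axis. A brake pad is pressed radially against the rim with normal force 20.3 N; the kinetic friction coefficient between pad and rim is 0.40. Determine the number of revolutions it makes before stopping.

≈ 212 revolutions

I = ½MR² = (1/2)(44.0)(0.602)² = 7.973 kg·m².
Friction force f = μN = (0.40)(20.3) = 8.120 N at the rim; torque magnitude τ = fR = 4.888 N·m, opposing ω.
|α| = τ/I = 4.888/7.973 = 0.6131 rad/s² (deceleration).
ω² = ω₀² − 2|α|θ with ω = 0 ⇒ θ = ω₀²/(2|α|) = 1331 rad = 211.8 rev.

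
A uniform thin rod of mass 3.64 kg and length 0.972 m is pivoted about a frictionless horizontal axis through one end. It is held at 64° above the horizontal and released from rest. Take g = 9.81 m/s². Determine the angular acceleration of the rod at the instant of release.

α ≈ 6.64 rad/s²

About the pivot, I = (1/3)ML² = (1/3)(3.64)(0.972)² = 1.146 kg·m².
The weight acts at the center, a distance L/2 = 0.4860 m from the pivot; τ = Mg(L/2) cos 64° = 7.608 N·m.
α = τ/I = 7.608/1.146 = 6.636 rad/s².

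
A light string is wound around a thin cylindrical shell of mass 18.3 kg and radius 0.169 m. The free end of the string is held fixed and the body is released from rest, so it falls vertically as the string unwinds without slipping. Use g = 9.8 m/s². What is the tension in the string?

Translation: Mg − T = Ma. Rotation about the center: TR = Iα with I = MR².
With a = αR: T = (I/R²)a = M a, so Mg = (1 + 1.000)Ma.
a = g/(1 + 1.000) = 9.8/2.000 = 4.900 m/s².
T = 1.000·M·a = (1.000)(18.3)(4.900) = 89.67 N.

T ≈ 89.7 N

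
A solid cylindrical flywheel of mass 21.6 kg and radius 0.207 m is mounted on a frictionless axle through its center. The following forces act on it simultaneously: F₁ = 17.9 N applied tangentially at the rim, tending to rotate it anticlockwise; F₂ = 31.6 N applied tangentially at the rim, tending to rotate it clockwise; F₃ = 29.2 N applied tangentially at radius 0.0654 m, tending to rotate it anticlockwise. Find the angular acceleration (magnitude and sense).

α ≈ 2.00 rad/s², clockwise

I = ½MR² = (1/2)(21.6)(0.207)² = 0.4628 kg·m².
Taking anticlockwise as positive: τ₁ = +(17.9)(0.207) = +3.705 N·m; τ₂ = −(31.6)(0.207) = −6.541 N·m; τ₃ = +(29.2)(0.0654) = +1.910 N·m.
Net torque τ = -0.9262 N·m.
α = τ/I = -0.9262/0.4628 = -2.001 rad/s².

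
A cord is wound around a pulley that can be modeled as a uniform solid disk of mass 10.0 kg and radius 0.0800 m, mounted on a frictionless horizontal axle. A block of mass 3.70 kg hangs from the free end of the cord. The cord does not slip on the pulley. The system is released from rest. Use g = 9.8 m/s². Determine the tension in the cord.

I = ½MR² = (1/2)(10.0)(0.0800)² = 0.03200 kg·m².
Block: mg − T = ma. Pulley: TR = Iα. No-slip: a = αR, so T = (I/R²)a = 5.000·a.
Then mg = (m + 5.000)a, so a = (3.70)(9.8)/(3.70 + 5.000) = 4.168 m/s².
T = 5.000·a = 20.84 N.

T ≈ 20.8 N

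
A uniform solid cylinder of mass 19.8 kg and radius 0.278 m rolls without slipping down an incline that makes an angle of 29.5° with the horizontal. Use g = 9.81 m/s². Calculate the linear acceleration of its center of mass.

Translation along the incline: Mg sinθ − f = Ma.
Rotation about the center: fR = Iα with I = ½MR². No-slip gives a = αR, so f = (I/R²)a = (1/2)M a.
Substituting: Mg sinθ = (1 + 0.5000)Ma, so a = g sinθ/(1 + 0.5000) = (9.81) sin 29.5° / 1.500 = 3.220 m/s².

a ≈ 3.22 m/s²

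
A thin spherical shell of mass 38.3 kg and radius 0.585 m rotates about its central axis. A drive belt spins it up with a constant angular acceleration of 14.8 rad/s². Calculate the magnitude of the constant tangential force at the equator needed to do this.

F ≈ 221 N

I = (2/3)MR² = (2/3)(38.3)(0.585)² = 8.738 kg·m².
The required torque is τ = Iα = (8.738)(14.80) = 129.3 N·m.
A tangential force at the equator gives τ = FR, so F = τ/R = 129.3/0.585 = 221.1 N.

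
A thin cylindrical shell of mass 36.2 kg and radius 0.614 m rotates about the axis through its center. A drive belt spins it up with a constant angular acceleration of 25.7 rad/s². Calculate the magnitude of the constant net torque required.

τ ≈ 351 N·m

I = MR² = (36.2)(0.614)² = 13.65 kg·m².
τ = Iα = (13.65)(25.70) = 350.7 N·m.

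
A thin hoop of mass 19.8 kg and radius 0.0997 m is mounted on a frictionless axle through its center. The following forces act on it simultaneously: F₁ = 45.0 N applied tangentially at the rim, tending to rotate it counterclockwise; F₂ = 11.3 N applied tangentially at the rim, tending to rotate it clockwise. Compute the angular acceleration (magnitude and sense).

α ≈ 17.1 rad/s², counterclockwise

I = MR² = (19.8)(0.0997)² = 0.1968 kg·m².
Taking counterclockwise as positive: τ₁ = +(45.0)(0.0997) = +4.486 N·m; τ₂ = −(11.3)(0.0997) = −1.127 N·m.
Net torque τ = 3.360 N·m.
α = τ/I = 3.360/0.1968 = 17.07 rad/s².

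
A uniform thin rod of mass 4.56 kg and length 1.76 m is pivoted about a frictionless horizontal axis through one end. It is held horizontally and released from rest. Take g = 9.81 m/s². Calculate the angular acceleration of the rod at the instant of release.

About the pivot, I = (1/3)ML² = (1/3)(4.56)(1.76)² = 4.708 kg·m².
The weight acts at the center, a distance L/2 = 0.8800 m from the pivot; τ = Mg(L/2) = 39.37 N·m.
α = τ/I = 39.37/4.708 = 8.361 rad/s².
(Equivalently α = (3g/(2L)) = 8.361 rad/s².)

α ≈ 8.36 rad/s²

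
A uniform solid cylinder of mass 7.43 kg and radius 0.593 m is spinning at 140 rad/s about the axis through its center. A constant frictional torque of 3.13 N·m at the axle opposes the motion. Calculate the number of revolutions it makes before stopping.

≈ 651 revolutions

I = ½MR² = (1/2)(7.43)(0.593)² = 1.306 kg·m².
The net torque has magnitude 3.13 N·m, opposing ω.
|α| = τ/I = 3.130/1.306 = 2.396 rad/s² (deceleration).
ω² = ω₀² − 2|α|θ with ω = 0 ⇒ θ = ω₀²/(2|α|) = 4090 rad = 651.0 rev.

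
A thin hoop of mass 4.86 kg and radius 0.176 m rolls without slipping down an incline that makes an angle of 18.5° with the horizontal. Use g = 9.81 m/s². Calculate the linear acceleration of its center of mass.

Translation along the incline: Mg sinθ − f = Ma.
Rotation about the center: fR = Iα with I = MR². No-slip gives a = αR, so f = (I/R²)a = M a.
Substituting: Mg sinθ = (1 + 1.000)Ma, so a = g sinθ/(1 + 1.000) = (9.81) sin 18.5° / 2.000 = 1.556 m/s².

a ≈ 1.56 m/s²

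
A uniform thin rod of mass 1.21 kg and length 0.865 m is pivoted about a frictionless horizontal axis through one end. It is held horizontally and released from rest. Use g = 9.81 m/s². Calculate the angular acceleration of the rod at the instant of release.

α ≈ 17.0 rad/s²

About the pivot, I = (1/3)ML² = (1/3)(1.21)(0.865)² = 0.3018 kg·m².
The weight acts at the center, a distance L/2 = 0.4325 m from the pivot; τ = Mg(L/2) = 5.134 N·m.
α = τ/I = 5.134/0.3018 = 17.01 rad/s².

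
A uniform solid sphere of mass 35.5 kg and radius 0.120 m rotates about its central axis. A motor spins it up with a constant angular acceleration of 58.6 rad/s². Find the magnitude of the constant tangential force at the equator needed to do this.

F ≈ 99.9 N

I = (2/5)MR² = (2/5)(35.5)(0.120)² = 0.2045 kg·m².
The required torque is τ = Iα = (0.2045)(58.60) = 11.98 N·m.
A tangential force at the equator gives τ = FR, so F = τ/R = 11.98/0.120 = 99.85 N.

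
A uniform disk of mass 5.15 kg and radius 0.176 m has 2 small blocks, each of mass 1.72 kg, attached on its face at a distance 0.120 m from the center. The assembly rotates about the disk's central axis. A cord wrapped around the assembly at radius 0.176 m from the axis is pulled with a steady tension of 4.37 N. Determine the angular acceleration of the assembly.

I_disk = ½MR² = ½(5.15)(0.176)² = 0.07976 kg·m².
I_blocks = 2·m·r² = 2(1.72)(0.120)² = 0.04954 kg·m².
Total I = 0.1293 kg·m².
τ = F r = (4.37)(0.176) = 0.7691 N·m.
α = τ/I = 0.7691/0.1293 = 5.948 rad/s².

α ≈ 5.95 rad/s²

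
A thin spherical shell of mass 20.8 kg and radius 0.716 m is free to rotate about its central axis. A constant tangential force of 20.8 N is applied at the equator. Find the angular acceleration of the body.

I = (2/3)MR² = (2/3)(20.8)(0.716)² = 7.109 kg·m².
τ = F R = (20.8)(0.716) = 14.89 N·m.
Newton's second law for rotation, τ = Iα, gives α = τ/I = 14.89/7.109 = 2.095 rad/s².

α ≈ 2.09 rad/s²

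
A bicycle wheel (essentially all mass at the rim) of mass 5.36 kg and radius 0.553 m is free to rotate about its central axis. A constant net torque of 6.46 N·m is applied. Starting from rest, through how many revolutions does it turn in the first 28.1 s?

≈ 248 revolutions

I = MR² = (5.36)(0.553)² = 1.639 kg·m².
α = τ/I = 6.46/1.639 = 3.941 rad/s².
θ = ½αt² = ½(3.941)(28.1)² = 1556 rad.
Revolutions = θ/(2π) = 247.6.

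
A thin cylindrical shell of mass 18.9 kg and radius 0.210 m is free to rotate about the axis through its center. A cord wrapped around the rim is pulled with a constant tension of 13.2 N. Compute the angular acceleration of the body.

I = MR² = (18.9)(0.210)² = 0.8335 kg·m².
τ = F R = (13.2)(0.210) = 2.772 N·m.
From τ = Iα: α = 2.772/0.8335 = 3.326 rad/s².

α ≈ 3.33 rad/s²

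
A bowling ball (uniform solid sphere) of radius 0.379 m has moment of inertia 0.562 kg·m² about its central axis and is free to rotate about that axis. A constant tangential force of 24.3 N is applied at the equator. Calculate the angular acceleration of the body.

τ = F R = (24.3)(0.379) = 9.210 N·m.
From τ = Iα: α = 9.210/0.5620 = 16.39 rad/s².

α ≈ 16.4 rad/s²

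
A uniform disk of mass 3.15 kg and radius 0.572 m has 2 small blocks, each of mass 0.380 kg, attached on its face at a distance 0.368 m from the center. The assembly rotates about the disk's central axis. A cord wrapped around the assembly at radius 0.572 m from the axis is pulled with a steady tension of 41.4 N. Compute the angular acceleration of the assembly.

α ≈ 38.3 rad/s²

I_disk = ½MR² = ½(3.15)(0.572)² = 0.5153 kg·m².
I_blocks = 2·m·r² = 2(0.380)(0.368)² = 0.1029 kg·m².
Total I = 0.6182 kg·m².
τ = F r = (41.4)(0.572) = 23.68 N·m.
α = τ/I = 23.68/0.6182 = 38.30 rad/s².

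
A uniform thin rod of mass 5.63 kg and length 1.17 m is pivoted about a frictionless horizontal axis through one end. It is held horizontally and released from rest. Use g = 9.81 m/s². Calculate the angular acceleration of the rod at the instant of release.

α ≈ 12.6 rad/s²

About the pivot, I = (1/3)ML² = (1/3)(5.63)(1.17)² = 2.569 kg·m².
The weight acts at the center, a distance L/2 = 0.5850 m from the pivot; τ = Mg(L/2) = 32.31 N·m.
α = τ/I = 32.31/2.569 = 12.58 rad/s².
(Equivalently α = (3g/(2L)) = 12.58 rad/s².)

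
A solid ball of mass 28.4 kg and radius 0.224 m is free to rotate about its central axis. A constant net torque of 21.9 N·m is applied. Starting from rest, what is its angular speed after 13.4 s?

I = (2/5)MR² = (2/5)(28.4)(0.224)² = 0.5700 kg·m².
α = τ/I = 21.9/0.5700 = 38.42 rad/s².
ω = ω₀ + αt = 0 + (38.42)(13.4) = 514.8 rad/s.

ω ≈ 515 rad/s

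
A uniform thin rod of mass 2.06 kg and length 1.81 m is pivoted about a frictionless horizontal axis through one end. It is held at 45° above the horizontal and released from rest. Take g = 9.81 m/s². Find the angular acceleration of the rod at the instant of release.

α ≈ 5.75 rad/s²

About the pivot, I = (1/3)ML² = (1/3)(2.06)(1.81)² = 2.250 kg·m².
The weight acts at the center, a distance L/2 = 0.9050 m from the pivot; τ = Mg(L/2) cos 45° = 12.93 N·m.
α = τ/I = 12.93/2.250 = 5.749 rad/s².
(Equivalently α = (3g/(2L)) cos 45° = 5.749 rad/s².)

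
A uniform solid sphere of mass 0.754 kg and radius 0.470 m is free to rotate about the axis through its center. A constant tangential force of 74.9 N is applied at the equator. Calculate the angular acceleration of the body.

α ≈ 528 rad/s²

I = (2/5)MR² = (2/5)(0.754)(0.470)² = 0.06662 kg·m².
τ = F R = (74.9)(0.470) = 35.20 N·m.
From τ = Iα: α = 35.20/0.06662 = 528.4 rad/s².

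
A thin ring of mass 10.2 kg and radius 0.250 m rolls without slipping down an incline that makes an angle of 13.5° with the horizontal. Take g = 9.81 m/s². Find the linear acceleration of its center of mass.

a ≈ 1.15 m/s²

Translation along the incline: Mg sinθ − f = Ma.
Rotation about the center: fR = Iα with I = MR². No-slip gives a = αR, so f = (I/R²)a = M a.
Substituting: Mg sinθ = (1 + 1.000)Ma, so a = g sinθ/(1 + 1.000) = (9.81) sin 13.5° / 2.000 = 1.145 m/s².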